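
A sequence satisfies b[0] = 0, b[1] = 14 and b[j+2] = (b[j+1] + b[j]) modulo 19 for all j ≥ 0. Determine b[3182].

15

Listing terms: b[0] = 0,  b[1] = 14,  b[2] = 14,  b[3] = 9,  b[4] = 4,  b[5] = 13,  b[6] = 17,  b[7] = 11,  b[8] = 9,  b[9] = 1,  b[10] = 10,  b[11] = 11,  b[12] = 2,  b[13] = 13,  b[14] = 15,  b[15] = 9,  b[16] = 5,  b[17] = 14,  b[18] = 0,  b[19] = 14.
The sequence repeats with period 18.
So b[3182] = b[0 + ((3182-0) mod 18)] = b[14] = 15.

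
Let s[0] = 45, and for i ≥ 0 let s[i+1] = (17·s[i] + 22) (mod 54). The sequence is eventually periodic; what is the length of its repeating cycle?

6

Listing terms: s[0] = 45; s[1] = 31; s[2] = 9; s[3] = 13; s[4] = 27; s[5] = 49; s[6] = 45.
The sequence repeats with period 6.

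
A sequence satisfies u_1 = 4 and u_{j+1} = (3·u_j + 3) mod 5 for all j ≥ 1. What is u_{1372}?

2

We have u_1 = 4,  u_2 = 0,  u_3 = 3,  u_4 = 2,  u_5 = 4.
Since u_5 = u_1 = 4, the sequence is periodic with period 4.
So u_{1372} = u_{1 + ((1372-1) mod 4)} = u_4 = 2.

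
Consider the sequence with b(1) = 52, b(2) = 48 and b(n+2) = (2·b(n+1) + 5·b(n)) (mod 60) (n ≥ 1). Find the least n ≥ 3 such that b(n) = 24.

Listing terms: b(1) = 52, b(2) = 48, b(3) = 56, b(4) = 52, b(5) = 24, b(6) = 8, b(7) = 16, b(8) = 12, b(9) = 44, b(10) = 28, b(11) = 36, b(12) = 32, b(13) = 4, b(14) = 48, b(15) = 56.
Since (b(14), b(15)) = (b(2), b(3)) = (48, 56) (two consecutive terms determine the rest), the sequence is eventually periodic: after a pre-period of length 1 it cycles with period 12.
The value 24 first appears (with n ≥ 3) at b(5).

5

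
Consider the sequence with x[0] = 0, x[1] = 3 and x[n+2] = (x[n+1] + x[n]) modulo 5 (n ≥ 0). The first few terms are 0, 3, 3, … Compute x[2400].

Computing terms: x[0] = 0,  x[1] = 3,  x[2] = 3,  x[3] = 1,  x[4] = 4,  x[5] = 0,  x[6] = 4,  x[7] = 4,  x[8] = 3,  x[9] = 2,  x[10] = 0,  x[11] = 2,  x[12] = 2,  x[13] = 4,  x[14] = 1,  x[15] = 0,  x[16] = 1,  x[17] = 1,  x[18] = 2,  x[19] = 3,  x[20] = 0,  x[21] = 3.
The sequence repeats with period 20.
(2400 - 0) mod 20 = 0, so x[2400] = x[0] = 0.

0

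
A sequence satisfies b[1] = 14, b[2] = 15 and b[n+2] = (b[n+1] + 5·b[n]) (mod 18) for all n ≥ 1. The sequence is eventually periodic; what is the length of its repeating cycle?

18

Computing terms: b[1] = 14, b[2] = 15, b[3] = 13, b[4] = 16, b[5] = 9, b[6] = 17, b[7] = 8, b[8] = 3, b[9] = 7, b[10] = 4, b[11] = 3, b[12] = 5, b[13] = 2, b[14] = 9, b[15] = 1, b[16] = 10, b[17] = 15, b[18] = 11, b[19] = 14, b[20] = 15.
Since (b[19], b[20]) = (b[1], b[2]) = (14, 15) (two consecutive terms determine the rest), the sequence is periodic with period 18.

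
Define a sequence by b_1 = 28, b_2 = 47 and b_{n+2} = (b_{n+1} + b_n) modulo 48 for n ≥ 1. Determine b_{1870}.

b_1 = 28,  b_2 = 47,  b_3 = 27,  b_4 = 26,  b_5 = 5,  b_6 = 31,  b_7 = 36,  b_8 = 19,  b_9 = 7,  b_{10} = 26,  b_{11} = 33,  b_{12} = 11,  b_{13} = 44,  b_{14} = 7,  b_{15} = 3,  b_{16} = 10,  b_{17} = 13,  b_{18} = 23,  b_{19} = 36,  b_{20} = 11,  b_{21} = 47,  b_{22} = 10,  b_{23} = 9,  b_{24} = 19,  b_{25} = 28,  b_{26} = 47.
Since (b_{25}, b_{26}) = (b_1, b_2) = (28, 47) (two consecutive terms determine the rest), the sequence is periodic with period 24.
So b_{1870} = b_{1 + ((1870-1) mod 24)} = b_{22} = 10.

10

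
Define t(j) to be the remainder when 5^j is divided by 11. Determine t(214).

t(0) = 1,  t(1) = 5,  t(2) = 3,  t(3) = 4,  t(4) = 9,  t(5) = 1.
Since t(5) = t(0) = 1, the sequence is periodic with period 5.
So t(214) = t(0 + ((214-0) mod 5)) = t(4) = 9.

9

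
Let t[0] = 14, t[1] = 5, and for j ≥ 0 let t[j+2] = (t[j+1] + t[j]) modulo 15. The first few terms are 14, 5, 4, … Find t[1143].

t[0] = 14, t[1] = 5, t[2] = 4, t[3] = 9, t[4] = 13, t[5] = 7, t[6] = 5, t[7] = 12, t[8] = 2, t[9] = 14, t[10] = 1, t[11] = 0, t[12] = 1, t[13] = 1, t[14] = 2, t[15] = 3, t[16] = 5, t[17] = 8, t[18] = 13, t[19] = 6, t[20] = 4, t[21] = 10, t[22] = 14, t[23] = 9, t[24] = 8, t[25] = 2, t[26] = 10, t[27] = 12, t[28] = 7, t[29] = 4, t[30] = 11, t[31] = 0, t[32] = 11, t[33] = 11, t[34] = 7, t[35] = 3, t[36] = 10, t[37] = 13, t[38] = 8, t[39] = 6, t[40] = 14, t[41] = 5.
The sequence repeats with period 40.
So t[1143] = t[0 + ((1143-0) mod 40)] = t[23] = 9.

9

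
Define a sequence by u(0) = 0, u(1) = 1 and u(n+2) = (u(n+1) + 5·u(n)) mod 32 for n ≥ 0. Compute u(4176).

0

u(0) = 0, u(1) = 1, u(2) = 1, u(3) = 6, u(4) = 11, u(5) = 9, u(6) = 0, u(7) = 13, u(8) = 13, u(9) = 14, u(10) = 15, u(11) = 21, u(12) = 0, u(13) = 9, u(14) = 9, u(15) = 22, u(16) = 3, u(17) = 17, u(18) = 0, u(19) = 21, u(20) = 21, u(21) = 30, u(22) = 7, u(23) = 29, u(24) = 0, u(25) = 17, u(26) = 17, u(27) = 6, u(28) = 27, u(29) = 25, u(30) = 0, u(31) = 29, u(32) = 29, u(33) = 14, u(34) = 31, u(35) = 5, u(36) = 0, u(37) = 25, u(38) = 25, u(39) = 22, u(40) = 19, u(41) = 1, u(42) = 0, u(43) = 5, u(44) = 5, u(45) = 30, u(46) = 23, u(47) = 13, u(48) = 0, u(49) = 1.
Since (u(48), u(49)) = (u(0), u(1)) = (0, 1) (two consecutive terms determine the rest), the sequence is periodic with period 48.
So u(4176) = u(0 + ((4176-0) mod 48)) = u(0) = 0.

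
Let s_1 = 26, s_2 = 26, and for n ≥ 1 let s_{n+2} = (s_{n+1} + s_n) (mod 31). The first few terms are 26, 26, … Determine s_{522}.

24

We have s_1 = 26; s_2 = 26; s_3 = 21; s_4 = 16; s_5 = 6; s_6 = 22; s_7 = 28; s_8 = 19; s_9 = 16; s_{10} = 4; s_{11} = 20; s_{12} = 24; s_{13} = 13; s_{14} = 6; s_{15} = 19; s_{16} = 25; s_{17} = 13; s_{18} = 7; s_{19} = 20; s_{20} = 27; s_{21} = 16; s_{22} = 12; s_{23} = 28; s_{24} = 9; s_{25} = 6; s_{26} = 15; s_{27} = 21; s_{28} = 5; s_{29} = 26; s_{30} = 0; s_{31} = 26; s_{32} = 26.
Since (s_{31}, s_{32}) = (s_1, s_2) = (26, 26) (two consecutive terms determine the rest), the sequence is periodic with period 30.
(522 - 1) mod 30 = 11, so s_{522} = s_{12} = 24.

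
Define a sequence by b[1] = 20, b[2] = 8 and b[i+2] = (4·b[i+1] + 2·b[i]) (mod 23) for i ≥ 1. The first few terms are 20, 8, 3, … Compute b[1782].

10

Listing terms: b[1] = 20, b[2] = 8, b[3] = 3, b[4] = 5, b[5] = 3, b[6] = 22, b[7] = 2, b[8] = 6, b[9] = 5, b[10] = 9, b[11] = 0, b[12] = 18, b[13] = 3, b[14] = 2, b[15] = 14, b[16] = 14, b[17] = 15, b[18] = 19, b[19] = 14, b[20] = 2, b[21] = 13, b[22] = 10, b[23] = 20, b[24] = 8.
The sequence repeats with period 22.
So b[1782] = b[1 + ((1782-1) mod 22)] = b[22] = 10.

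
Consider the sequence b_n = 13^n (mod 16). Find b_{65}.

Computing terms: b_1 = 13; b_2 = 9; b_3 = 5; b_4 = 1; b_5 = 13.
Since b_5 = b_1 = 13, the sequence is periodic with period 4.
(65 - 1) mod 4 = 0, so b_{65} = b_1 = 13.

13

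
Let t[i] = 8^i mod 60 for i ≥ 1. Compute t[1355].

Computing terms: t[1] = 8; t[2] = 4; t[3] = 32; t[4] = 16; t[5] = 8.
The sequence repeats with period 4.
(1355 - 1) mod 4 = 2, so t[1355] = t[3] = 32.

32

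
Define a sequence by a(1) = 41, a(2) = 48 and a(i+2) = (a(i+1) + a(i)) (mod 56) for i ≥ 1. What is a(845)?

a(1) = 41, a(2) = 48, a(3) = 33, a(4) = 25, a(5) = 2, a(6) = 27, a(7) = 29, a(8) = 0, a(9) = 29, a(10) = 29, a(11) = 2, a(12) = 31, a(13) = 33, a(14) = 8, a(15) = 41, a(16) = 49, a(17) = 34, a(18) = 27, a(19) = 5, a(20) = 32, a(21) = 37, a(22) = 13, a(23) = 50, a(24) = 7, a(25) = 1, a(26) = 8, a(27) = 9, a(28) = 17, a(29) = 26, a(30) = 43, a(31) = 13, a(32) = 0, a(33) = 13, a(34) = 13, a(35) = 26, a(36) = 39, a(37) = 9, a(38) = 48, a(39) = 1, a(40) = 49, a(41) = 50, a(42) = 43, a(43) = 37, a(44) = 24, a(45) = 5, a(46) = 29, a(47) = 34, a(48) = 7, a(49) = 41, a(50) = 48.
The sequence repeats with period 48.
(845 - 1) mod 48 = 28, so a(845) = a(29) = 26.

26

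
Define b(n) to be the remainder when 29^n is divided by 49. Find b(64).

b(1) = 29,  b(2) = 8,  b(3) = 36,  b(4) = 15,  b(5) = 43,  b(6) = 22,  b(7) = 1,  b(8) = 29.
Since b(8) = b(1) = 29, the sequence is periodic with period 7.
(64 - 1) mod 7 = 0, so b(64) = b(1) = 29.

29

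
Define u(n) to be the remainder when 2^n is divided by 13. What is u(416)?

u(0) = 1, u(1) = 2, u(2) = 4, u(3) = 8, u(4) = 3, u(5) = 6, u(6) = 12, u(7) = 11, u(8) = 9, u(9) = 5, u(10) = 10, u(11) = 7, u(12) = 1.
Since u(12) = u(0) = 1, the sequence is periodic with period 12.
So u(416) = u(0 + ((416-0) mod 12)) = u(8) = 9.

9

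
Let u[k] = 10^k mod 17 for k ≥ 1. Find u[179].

Listing terms: u[1] = 10,  u[2] = 15,  u[3] = 14,  u[4] = 4,  u[5] = 6,  u[6] = 9,  u[7] = 5,  u[8] = 16,  u[9] = 7,  u[10] = 2,  u[11] = 3,  u[12] = 13,  u[13] = 11,  u[14] = 8,  u[15] = 12,  u[16] = 1,  u[17] = 10.
The sequence repeats with period 16.
So u[179] = u[1 + ((179-1) mod 16)] = u[3] = 14.

14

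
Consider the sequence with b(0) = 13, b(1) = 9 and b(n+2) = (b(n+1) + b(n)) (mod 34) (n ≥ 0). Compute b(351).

Computing terms: b(0) = 13,  b(1) = 9,  b(2) = 22,  b(3) = 31,  b(4) = 19,  b(5) = 16,  b(6) = 1,  b(7) = 17,  b(8) = 18,  b(9) = 1,  b(10) = 19,  b(11) = 20,  b(12) = 5,  b(13) = 25,  b(14) = 30,  b(15) = 21,  b(16) = 17,  b(17) = 4,  b(18) = 21,  b(19) = 25,  b(20) = 12,  b(21) = 3,  b(22) = 15,  b(23) = 18,  b(24) = 33,  b(25) = 17,  b(26) = 16,  b(27) = 33,  b(28) = 15,  b(29) = 14,  b(30) = 29,  b(31) = 9,  b(32) = 4,  b(33) = 13,  b(34) = 17,  b(35) = 30,  b(36) = 13,  b(37) = 9.
The sequence repeats with period 36.
So b(351) = b(0 + ((351-0) mod 36)) = b(27) = 33.

33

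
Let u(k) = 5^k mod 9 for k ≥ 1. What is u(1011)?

u(1) = 5,  u(2) = 7,  u(3) = 8,  u(4) = 4,  u(5) = 2,  u(6) = 1,  u(7) = 5.
The sequence repeats with period 6.
(1011 - 1) mod 6 = 2, so u(1011) = u(3) = 8.

8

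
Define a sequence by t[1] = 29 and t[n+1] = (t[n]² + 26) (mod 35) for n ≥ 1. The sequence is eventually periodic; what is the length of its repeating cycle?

Computing terms: t[1] = 29, t[2] = 27, t[3] = 20, t[4] = 6, t[5] = 27.
Since t[5] = t[2] = 27, the sequence is eventually periodic: after a pre-period of length 1 it cycles with period 3.

3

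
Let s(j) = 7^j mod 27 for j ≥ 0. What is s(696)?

19

s(0) = 1,  s(1) = 7,  s(2) = 22,  s(3) = 19,  s(4) = 25,  s(5) = 13,  s(6) = 10,  s(7) = 16,  s(8) = 4,  s(9) = 1.
The sequence repeats with period 9.
(696 - 0) mod 9 = 3, so s(696) = s(3) = 19.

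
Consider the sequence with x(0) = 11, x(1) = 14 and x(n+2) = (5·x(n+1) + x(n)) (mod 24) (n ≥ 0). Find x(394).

We have x(0) = 11; x(1) = 14; x(2) = 9; x(3) = 11; x(4) = 16; x(5) = 19; x(6) = 15; x(7) = 22; x(8) = 5; x(9) = 23; x(10) = 0; x(11) = 23; x(12) = 19; x(13) = 22; x(14) = 9; x(15) = 19; x(16) = 8; x(17) = 11; x(18) = 15; x(19) = 14; x(20) = 13; x(21) = 7; x(22) = 0; x(23) = 7; x(24) = 11; x(25) = 14.
The sequence repeats with period 24.
So x(394) = x(0 + ((394-0) mod 24)) = x(10) = 0.

0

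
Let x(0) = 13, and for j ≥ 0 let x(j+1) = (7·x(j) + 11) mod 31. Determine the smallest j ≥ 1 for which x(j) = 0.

5

Listing terms: x(0) = 13, x(1) = 9, x(2) = 12, x(3) = 2, x(4) = 25, x(5) = 0, x(6) = 11, x(7) = 26, x(8) = 7, x(9) = 29, x(10) = 28, x(11) = 21, x(12) = 3, x(13) = 1, x(14) = 18, x(15) = 13.
Since x(15) = x(0) = 13, the sequence is periodic with period 15.
The value 0 first appears (with j ≥ 1) at x(5).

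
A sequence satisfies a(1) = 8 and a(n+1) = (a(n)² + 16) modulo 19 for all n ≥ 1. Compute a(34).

Listing terms: a(1) = 8; a(2) = 4; a(3) = 13; a(4) = 14; a(5) = 3; a(6) = 6; a(7) = 14.
Since a(7) = a(4) = 14, the sequence is eventually periodic: after a pre-period of length 3 it cycles with period 3.
For n ≥ 4, a(n) depends only on (n - 4) mod 3. (34 - 4) mod 3 = 0, so a(34) = a(4) = 14.

14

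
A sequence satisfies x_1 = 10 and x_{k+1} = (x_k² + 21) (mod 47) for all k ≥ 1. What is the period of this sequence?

x_1 = 10, x_2 = 27, x_3 = 45, x_4 = 25, x_5 = 35, x_6 = 24, x_7 = 33, x_8 = 29, x_9 = 16, x_{10} = 42, x_{11} = 46, x_{12} = 22, x_{13} = 35.
Since x_{13} = x_5 = 35, the sequence is eventually periodic: after a pre-period of length 4 it cycles with period 8.

8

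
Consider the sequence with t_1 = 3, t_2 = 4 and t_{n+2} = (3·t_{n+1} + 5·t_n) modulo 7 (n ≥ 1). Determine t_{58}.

Computing terms: t_1 = 3, t_2 = 4, t_3 = 6, t_4 = 3, t_5 = 4.
The sequence repeats with period 3.
So t_{58} = t_{1 + ((58-1) mod 3)} = t_1 = 3.

3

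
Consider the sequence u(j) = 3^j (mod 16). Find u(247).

Listing terms: u(0) = 1,  u(1) = 3,  u(2) = 9,  u(3) = 11,  u(4) = 1.
Since u(4) = u(0) = 1, the sequence is periodic with period 4.
(247 - 0) mod 4 = 3, so u(247) = u(3) = 11.

11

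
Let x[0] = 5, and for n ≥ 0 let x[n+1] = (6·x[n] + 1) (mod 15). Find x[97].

Listing terms: x[0] = 5, x[1] = 1, x[2] = 7, x[3] = 13, x[4] = 4, x[5] = 10, x[6] = 1.
Since x[6] = x[1] = 1, the sequence is eventually periodic: after a pre-period of length 1 it cycles with period 5.
For n ≥ 1, x[n] depends only on (n - 1) mod 5. (97 - 1) mod 5 = 1, so x[97] = x[2] = 7.

7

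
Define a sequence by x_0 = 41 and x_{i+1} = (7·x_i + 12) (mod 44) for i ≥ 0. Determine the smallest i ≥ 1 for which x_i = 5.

Listing terms: x_0 = 41,  x_1 = 35,  x_2 = 37,  x_3 = 7,  x_4 = 17,  x_5 = 43,  x_6 = 5,  x_7 = 3,  x_8 = 33,  x_9 = 23,  x_{10} = 41.
The sequence repeats with period 10.
The value 5 first appears (with i ≥ 1) at x_6.

6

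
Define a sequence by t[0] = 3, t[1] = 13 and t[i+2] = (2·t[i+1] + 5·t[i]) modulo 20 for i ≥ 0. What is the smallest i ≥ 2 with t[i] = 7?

3

We have t[0] = 3,  t[1] = 13,  t[2] = 1,  t[3] = 7,  t[4] = 19,  t[5] = 13,  t[6] = 1.
Since (t[5], t[6]) = (t[1], t[2]) = (13, 1) (two consecutive terms determine the rest), the sequence is eventually periodic: after a pre-period of length 1 it cycles with period 4.
The value 7 first appears (with i ≥ 2) at t[3].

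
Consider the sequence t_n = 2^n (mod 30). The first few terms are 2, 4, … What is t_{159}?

8

t_1 = 2,  t_2 = 4,  t_3 = 8,  t_4 = 16,  t_5 = 2.
The sequence repeats with period 4.
So t_{159} = t_{1 + ((159-1) mod 4)} = t_3 = 8.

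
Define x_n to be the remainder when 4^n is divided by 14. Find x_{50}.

2

x_0 = 1, x_1 = 4, x_2 = 2, x_3 = 8, x_4 = 4.
Since x_4 = x_1 = 4, the sequence is eventually periodic: after a pre-period of length 1 it cycles with period 3.
For n ≥ 1, x_n depends only on (n - 1) mod 3. (50 - 1) mod 3 = 1, so x_{50} = x_2 = 2.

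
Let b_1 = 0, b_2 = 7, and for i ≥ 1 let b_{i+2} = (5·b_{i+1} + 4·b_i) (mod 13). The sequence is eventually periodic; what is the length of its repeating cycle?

Computing terms: b_1 = 0; b_2 = 7; b_3 = 9; b_4 = 8; b_5 = 11; b_6 = 9; b_7 = 11; b_8 = 0; b_9 = 5; b_{10} = 12; b_{11} = 2; b_{12} = 6; b_{13} = 12; b_{14} = 6; b_{15} = 0; b_{16} = 11; b_{17} = 3; b_{18} = 7; b_{19} = 8; b_{20} = 3; b_{21} = 8; b_{22} = 0; b_{23} = 6; b_{24} = 4; b_{25} = 5; b_{26} = 2; b_{27} = 4; b_{28} = 2; b_{29} = 0; b_{30} = 8; b_{31} = 1; b_{32} = 11; b_{33} = 7; b_{34} = 1; b_{35} = 7; b_{36} = 0; b_{37} = 2; b_{38} = 10; b_{39} = 6; b_{40} = 5; b_{41} = 10; b_{42} = 5; b_{43} = 0; b_{44} = 7.
The sequence repeats with period 42.

42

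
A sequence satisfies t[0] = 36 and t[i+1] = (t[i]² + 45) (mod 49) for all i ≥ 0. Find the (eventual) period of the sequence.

t[0] = 36; t[1] = 18; t[2] = 26; t[3] = 35; t[4] = 45; t[5] = 12; t[6] = 42; t[7] = 45.
Since t[7] = t[4] = 45, the sequence is eventually periodic: after a pre-period of length 4 it cycles with period 3.

3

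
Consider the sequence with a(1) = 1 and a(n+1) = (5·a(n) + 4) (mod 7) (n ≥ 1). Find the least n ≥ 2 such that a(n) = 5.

a(1) = 1,  a(2) = 2,  a(3) = 0,  a(4) = 4,  a(5) = 3,  a(6) = 5,  a(7) = 1.
Since a(7) = a(1) = 1, the sequence is periodic with period 6.
The value 5 first appears (with n ≥ 2) at a(6).

6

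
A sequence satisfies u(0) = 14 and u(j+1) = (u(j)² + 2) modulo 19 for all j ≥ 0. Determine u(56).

0

We have u(0) = 14,  u(1) = 8,  u(2) = 9,  u(3) = 7,  u(4) = 13,  u(5) = 0,  u(6) = 2,  u(7) = 6,  u(8) = 0.
Since u(8) = u(5) = 0, the sequence is eventually periodic: after a pre-period of length 5 it cycles with period 3.
For j ≥ 5, u(j) depends only on (j - 5) mod 3. (56 - 5) mod 3 = 0, so u(56) = u(5) = 0.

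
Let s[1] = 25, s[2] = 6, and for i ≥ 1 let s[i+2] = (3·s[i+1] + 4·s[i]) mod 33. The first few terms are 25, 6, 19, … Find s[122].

6

Computing terms: s[1] = 25,  s[2] = 6,  s[3] = 19,  s[4] = 15,  s[5] = 22,  s[6] = 27,  s[7] = 4,  s[8] = 21,  s[9] = 13,  s[10] = 24,  s[11] = 25,  s[12] = 6.
Since (s[11], s[12]) = (s[1], s[2]) = (25, 6) (two consecutive terms determine the rest), the sequence is periodic with period 10.
(122 - 1) mod 10 = 1, so s[122] = s[2] = 6.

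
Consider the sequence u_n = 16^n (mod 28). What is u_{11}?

4

Computing terms: u_0 = 1,  u_1 = 16,  u_2 = 4,  u_3 = 8,  u_4 = 16.
Since u_4 = u_1 = 16, the sequence is eventually periodic: after a pre-period of length 1 it cycles with period 3.
For n ≥ 1, u_n depends only on (n - 1) mod 3. (11 - 1) mod 3 = 1, so u_{11} = u_2 = 4.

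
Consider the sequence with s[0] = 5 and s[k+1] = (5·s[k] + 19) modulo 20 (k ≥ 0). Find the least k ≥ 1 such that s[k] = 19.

2

s[0] = 5, s[1] = 4, s[2] = 19, s[3] = 14, s[4] = 9, s[5] = 4.
Since s[5] = s[1] = 4, the sequence is eventually periodic: after a pre-period of length 1 it cycles with period 4.
The value 19 first appears (with k ≥ 1) at s[2].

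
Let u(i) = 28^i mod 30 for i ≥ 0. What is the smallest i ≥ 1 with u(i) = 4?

2

Listing terms: u(0) = 1; u(1) = 28; u(2) = 4; u(3) = 22; u(4) = 16; u(5) = 28.
Since u(5) = u(1) = 28, the sequence is eventually periodic: after a pre-period of length 1 it cycles with period 4.
The value 4 first appears (with i ≥ 1) at u(2).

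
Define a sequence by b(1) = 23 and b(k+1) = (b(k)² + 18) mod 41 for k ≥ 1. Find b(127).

Listing terms: b(1) = 23, b(2) = 14, b(3) = 9, b(4) = 17, b(5) = 20, b(6) = 8, b(7) = 0, b(8) = 18, b(9) = 14.
Since b(9) = b(2) = 14, the sequence is eventually periodic: after a pre-period of length 1 it cycles with period 7.
For k ≥ 2, b(k) depends only on (k - 2) mod 7. (127 - 2) mod 7 = 6, so b(127) = b(8) = 18.

18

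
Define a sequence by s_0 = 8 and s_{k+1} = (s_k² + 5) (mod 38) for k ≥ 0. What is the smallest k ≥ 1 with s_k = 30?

4

We have s_0 = 8,  s_1 = 31,  s_2 = 16,  s_3 = 33,  s_4 = 30,  s_5 = 31.
Since s_5 = s_1 = 31, the sequence is eventually periodic: after a pre-period of length 1 it cycles with period 4.
The value 30 first appears (with k ≥ 1) at s_4.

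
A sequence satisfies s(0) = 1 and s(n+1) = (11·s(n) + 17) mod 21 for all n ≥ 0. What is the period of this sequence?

Listing terms: s(0) = 1; s(1) = 7; s(2) = 10; s(3) = 1.
Since s(3) = s(0) = 1, the sequence is periodic with period 3.

3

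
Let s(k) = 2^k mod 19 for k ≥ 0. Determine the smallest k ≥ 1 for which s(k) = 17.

Computing terms: s(0) = 1; s(1) = 2; s(2) = 4; s(3) = 8; s(4) = 16; s(5) = 13; s(6) = 7; s(7) = 14; s(8) = 9; s(9) = 18; s(10) = 17; s(11) = 15; s(12) = 11; s(13) = 3; s(14) = 6; s(15) = 12; s(16) = 5; s(17) = 10; s(18) = 1.
Since s(18) = s(0) = 1, the sequence is periodic with period 18.
The value 17 first appears (with k ≥ 1) at s(10).

10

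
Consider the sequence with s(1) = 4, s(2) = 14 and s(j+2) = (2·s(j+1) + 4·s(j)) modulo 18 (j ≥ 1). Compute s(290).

14

s(1) = 4,  s(2) = 14,  s(3) = 8,  s(4) = 0,  s(5) = 14,  s(6) = 10,  s(7) = 4,  s(8) = 12,  s(9) = 4,  s(10) = 2,  s(11) = 2,  s(12) = 12,  s(13) = 14,  s(14) = 4,  s(15) = 10,  s(16) = 0,  s(17) = 4,  s(18) = 8,  s(19) = 14,  s(20) = 6,  s(21) = 14,  s(22) = 16,  s(23) = 16,  s(24) = 6,  s(25) = 4,  s(26) = 14.
The sequence repeats with period 24.
So s(290) = s(1 + ((290-1) mod 24)) = s(2) = 14.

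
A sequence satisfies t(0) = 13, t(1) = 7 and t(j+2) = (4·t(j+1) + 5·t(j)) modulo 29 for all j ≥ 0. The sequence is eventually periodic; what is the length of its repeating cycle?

We have t(0) = 13,  t(1) = 7,  t(2) = 6,  t(3) = 1,  t(4) = 5,  t(5) = 25,  t(6) = 9,  t(7) = 16,  t(8) = 22,  t(9) = 23,  t(10) = 28,  t(11) = 24,  t(12) = 4,  t(13) = 20,  t(14) = 13,  t(15) = 7.
The sequence repeats with period 14.

14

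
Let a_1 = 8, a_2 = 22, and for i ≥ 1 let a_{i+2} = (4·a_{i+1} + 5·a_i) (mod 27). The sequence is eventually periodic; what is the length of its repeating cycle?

18

Computing terms: a_1 = 8, a_2 = 22, a_3 = 20, a_4 = 1, a_5 = 23, a_6 = 16, a_7 = 17, a_8 = 13, a_9 = 2, a_{10} = 19, a_{11} = 5, a_{12} = 7, a_{13} = 26, a_{14} = 4, a_{15} = 11, a_{16} = 10, a_{17} = 14, a_{18} = 25, a_{19} = 8, a_{20} = 22.
Since (a_{19}, a_{20}) = (a_1, a_2) = (8, 22) (two consecutive terms determine the rest), the sequence is periodic with period 18.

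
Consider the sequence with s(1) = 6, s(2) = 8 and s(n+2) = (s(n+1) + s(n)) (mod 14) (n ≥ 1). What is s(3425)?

We have s(1) = 6, s(2) = 8, s(3) = 0, s(4) = 8, s(5) = 8, s(6) = 2, s(7) = 10, s(8) = 12, s(9) = 8, s(10) = 6, s(11) = 0, s(12) = 6, s(13) = 6, s(14) = 12, s(15) = 4, s(16) = 2, s(17) = 6, s(18) = 8.
The sequence repeats with period 16.
(3425 - 1) mod 16 = 0, so s(3425) = s(1) = 6.

6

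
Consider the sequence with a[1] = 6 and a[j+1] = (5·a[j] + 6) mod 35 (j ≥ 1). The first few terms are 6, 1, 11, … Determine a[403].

a[1] = 6, a[2] = 1, a[3] = 11, a[4] = 26, a[5] = 31, a[6] = 21, a[7] = 6.
Since a[7] = a[1] = 6, the sequence is periodic with period 6.
(403 - 1) mod 6 = 0, so a[403] = a[1] = 6.

6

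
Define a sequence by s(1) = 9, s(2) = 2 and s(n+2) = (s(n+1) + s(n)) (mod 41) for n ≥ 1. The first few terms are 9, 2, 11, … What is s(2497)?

2

We have s(1) = 9; s(2) = 2; s(3) = 11; s(4) = 13; s(5) = 24; s(6) = 37; s(7) = 20; s(8) = 16; s(9) = 36; s(10) = 11; s(11) = 6; s(12) = 17; s(13) = 23; s(14) = 40; s(15) = 22; s(16) = 21; s(17) = 2; s(18) = 23; s(19) = 25; s(20) = 7; s(21) = 32; s(22) = 39; s(23) = 30; s(24) = 28; s(25) = 17; s(26) = 4; s(27) = 21; s(28) = 25; s(29) = 5; s(30) = 30; s(31) = 35; s(32) = 24; s(33) = 18; s(34) = 1; s(35) = 19; s(36) = 20; s(37) = 39; s(38) = 18; s(39) = 16; s(40) = 34; s(41) = 9; s(42) = 2.
The sequence repeats with period 40.
So s(2497) = s(1 + ((2497-1) mod 40)) = s(17) = 2.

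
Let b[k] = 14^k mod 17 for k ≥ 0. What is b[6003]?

7

We have b[0] = 1; b[1] = 14; b[2] = 9; b[3] = 7; b[4] = 13; b[5] = 12; b[6] = 15; b[7] = 6; b[8] = 16; b[9] = 3; b[10] = 8; b[11] = 10; b[12] = 4; b[13] = 5; b[14] = 2; b[15] = 11; b[16] = 1.
The sequence repeats with period 16.
(6003 - 0) mod 16 = 3, so b[6003] = b[3] = 7.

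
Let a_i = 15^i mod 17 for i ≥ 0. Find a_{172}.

We have a_0 = 1,  a_1 = 15,  a_2 = 4,  a_3 = 9,  a_4 = 16,  a_5 = 2,  a_6 = 13,  a_7 = 8,  a_8 = 1.
The sequence repeats with period 8.
(172 - 0) mod 8 = 4, so a_{172} = a_4 = 16.

16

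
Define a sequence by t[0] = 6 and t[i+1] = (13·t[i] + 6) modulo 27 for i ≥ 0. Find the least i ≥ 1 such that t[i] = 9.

5

Computing terms: t[0] = 6, t[1] = 3, t[2] = 18, t[3] = 24, t[4] = 21, t[5] = 9, t[6] = 15, t[7] = 12, t[8] = 0, t[9] = 6.
The sequence repeats with period 9.
The value 9 first appears (with i ≥ 1) at t[5].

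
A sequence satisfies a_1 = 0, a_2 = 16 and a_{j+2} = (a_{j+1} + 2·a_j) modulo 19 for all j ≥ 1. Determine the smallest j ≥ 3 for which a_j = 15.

a_1 = 0, a_2 = 16, a_3 = 16, a_4 = 10, a_5 = 4, a_6 = 5, a_7 = 13, a_8 = 4, a_9 = 11, a_{10} = 0, a_{11} = 3, a_{12} = 3, a_{13} = 9, a_{14} = 15, a_{15} = 14, a_{16} = 6, a_{17} = 15, a_{18} = 8, a_{19} = 0, a_{20} = 16.
Since (a_{19}, a_{20}) = (a_1, a_2) = (0, 16) (two consecutive terms determine the rest), the sequence is periodic with period 18.
The value 15 first appears (with j ≥ 3) at a_{14}.

14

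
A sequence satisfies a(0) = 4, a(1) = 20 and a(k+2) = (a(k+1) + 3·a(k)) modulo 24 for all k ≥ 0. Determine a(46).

20

Computing terms: a(0) = 4, a(1) = 20, a(2) = 8, a(3) = 20, a(4) = 20, a(5) = 8.
Since (a(4), a(5)) = (a(1), a(2)) = (20, 8) (two consecutive terms determine the rest), the sequence is eventually periodic: after a pre-period of length 1 it cycles with period 3.
For k ≥ 1, a(k) depends only on (k - 1) mod 3. (46 - 1) mod 3 = 0, so a(46) = a(1) = 20.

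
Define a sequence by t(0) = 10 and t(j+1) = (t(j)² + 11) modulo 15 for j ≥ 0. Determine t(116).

2

Listing terms: t(0) = 10; t(1) = 6; t(2) = 2; t(3) = 0; t(4) = 11; t(5) = 12; t(6) = 5; t(7) = 6.
Since t(7) = t(1) = 6, the sequence is eventually periodic: after a pre-period of length 1 it cycles with period 6.
For j ≥ 1, t(j) depends only on (j - 1) mod 6. (116 - 1) mod 6 = 1, so t(116) = t(2) = 2.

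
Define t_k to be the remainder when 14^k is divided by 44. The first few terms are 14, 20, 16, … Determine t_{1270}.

Listing terms: t_1 = 14,  t_2 = 20,  t_3 = 16,  t_4 = 4,  t_5 = 12,  t_6 = 36,  t_7 = 20.
Since t_7 = t_2 = 20, the sequence is eventually periodic: after a pre-period of length 1 it cycles with period 5.
For k ≥ 2, t_k depends only on (k - 2) mod 5. (1270 - 2) mod 5 = 3, so t_{1270} = t_5 = 12.

12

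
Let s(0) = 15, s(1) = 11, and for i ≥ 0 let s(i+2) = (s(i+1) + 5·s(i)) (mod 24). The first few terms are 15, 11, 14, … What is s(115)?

23

We have s(0) = 15, s(1) = 11, s(2) = 14, s(3) = 21, s(4) = 19, s(5) = 4, s(6) = 3, s(7) = 23, s(8) = 14, s(9) = 9, s(10) = 7, s(11) = 4, s(12) = 15, s(13) = 11.
The sequence repeats with period 12.
(115 - 0) mod 12 = 7, so s(115) = s(7) = 23.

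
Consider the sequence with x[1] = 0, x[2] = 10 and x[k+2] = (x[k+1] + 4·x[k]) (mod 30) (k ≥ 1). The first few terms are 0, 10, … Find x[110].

Computing terms: x[1] = 0,  x[2] = 10,  x[3] = 10,  x[4] = 20,  x[5] = 0,  x[6] = 20,  x[7] = 20,  x[8] = 10,  x[9] = 0,  x[10] = 10.
The sequence repeats with period 8.
(110 - 1) mod 8 = 5, so x[110] = x[6] = 20.

20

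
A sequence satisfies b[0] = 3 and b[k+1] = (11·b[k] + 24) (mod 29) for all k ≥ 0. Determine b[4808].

7

Listing terms: b[0] = 3,  b[1] = 28,  b[2] = 13,  b[3] = 22,  b[4] = 5,  b[5] = 21,  b[6] = 23,  b[7] = 16,  b[8] = 26,  b[9] = 20,  b[10] = 12,  b[11] = 11,  b[12] = 0,  b[13] = 24,  b[14] = 27,  b[15] = 2,  b[16] = 17,  b[17] = 8,  b[18] = 25,  b[19] = 9,  b[20] = 7,  b[21] = 14,  b[22] = 4,  b[23] = 10,  b[24] = 18,  b[25] = 19,  b[26] = 1,  b[27] = 6,  b[28] = 3.
The sequence repeats with period 28.
(4808 - 0) mod 28 = 20, so b[4808] = b[20] = 7.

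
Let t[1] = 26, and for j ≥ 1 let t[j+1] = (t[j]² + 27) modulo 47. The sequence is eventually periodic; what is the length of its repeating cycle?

t[1] = 26,  t[2] = 45,  t[3] = 31,  t[4] = 1,  t[5] = 28,  t[6] = 12,  t[7] = 30,  t[8] = 34,  t[9] = 8,  t[10] = 44,  t[11] = 36,  t[12] = 7,  t[13] = 29,  t[14] = 22,  t[15] = 41,  t[16] = 16,  t[17] = 1.
Since t[17] = t[4] = 1, the sequence is eventually periodic: after a pre-period of length 3 it cycles with period 13.

13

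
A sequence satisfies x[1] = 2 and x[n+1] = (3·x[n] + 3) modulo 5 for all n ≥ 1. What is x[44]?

Computing terms: x[1] = 2,  x[2] = 4,  x[3] = 0,  x[4] = 3,  x[5] = 2.
Since x[5] = x[1] = 2, the sequence is periodic with period 4.
So x[44] = x[1 + ((44-1) mod 4)] = x[4] = 3.

3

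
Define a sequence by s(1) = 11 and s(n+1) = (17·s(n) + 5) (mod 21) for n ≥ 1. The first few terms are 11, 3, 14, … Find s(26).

Listing terms: s(1) = 11,  s(2) = 3,  s(3) = 14,  s(4) = 12,  s(5) = 20,  s(6) = 9,  s(7) = 11.
The sequence repeats with period 6.
So s(26) = s(1 + ((26-1) mod 6)) = s(2) = 3.

3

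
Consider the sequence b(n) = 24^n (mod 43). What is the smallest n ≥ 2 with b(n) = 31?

4

We have b(1) = 24, b(2) = 17, b(3) = 21, b(4) = 31, b(5) = 13, b(6) = 11, b(7) = 6, b(8) = 15, b(9) = 16, b(10) = 40, b(11) = 14, b(12) = 35, b(13) = 23, b(14) = 36, b(15) = 4, b(16) = 10, b(17) = 25, b(18) = 41, b(19) = 38, b(20) = 9, b(21) = 1, b(22) = 24.
Since b(22) = b(1) = 24, the sequence is periodic with period 21.
The value 31 first appears (with n ≥ 2) at b(4).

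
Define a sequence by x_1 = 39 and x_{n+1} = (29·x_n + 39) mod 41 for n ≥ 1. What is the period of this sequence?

We have x_1 = 39, x_2 = 22, x_3 = 21, x_4 = 33, x_5 = 12, x_6 = 18, x_7 = 28, x_8 = 31, x_9 = 36, x_{10} = 17, x_{11} = 40, x_{12} = 10, x_{13} = 1, x_{14} = 27, x_{15} = 2, x_{16} = 15, x_{17} = 23, x_{18} = 9, x_{19} = 13, x_{20} = 6, x_{21} = 8, x_{22} = 25, x_{23} = 26, x_{24} = 14, x_{25} = 35, x_{26} = 29, x_{27} = 19, x_{28} = 16, x_{29} = 11, x_{30} = 30, x_{31} = 7, x_{32} = 37, x_{33} = 5, x_{34} = 20, x_{35} = 4, x_{36} = 32, x_{37} = 24, x_{38} = 38, x_{39} = 34, x_{40} = 0, x_{41} = 39.
The sequence repeats with period 40.

40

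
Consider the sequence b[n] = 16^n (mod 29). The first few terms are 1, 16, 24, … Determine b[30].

24

Computing terms: b[0] = 1; b[1] = 16; b[2] = 24; b[3] = 7; b[4] = 25; b[5] = 23; b[6] = 20; b[7] = 1.
Since b[7] = b[0] = 1, the sequence is periodic with period 7.
(30 - 0) mod 7 = 2, so b[30] = b[2] = 24.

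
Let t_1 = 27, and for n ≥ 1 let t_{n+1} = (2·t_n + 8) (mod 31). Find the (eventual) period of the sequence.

t_1 = 27, t_2 = 0, t_3 = 8, t_4 = 24, t_5 = 25, t_6 = 27.
Since t_6 = t_1 = 27, the sequence is periodic with period 5.

5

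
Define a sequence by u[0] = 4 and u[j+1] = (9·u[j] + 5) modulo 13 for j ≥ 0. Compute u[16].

2

u[0] = 4; u[1] = 2; u[2] = 10; u[3] = 4.
The sequence repeats with period 3.
So u[16] = u[0 + ((16-0) mod 3)] = u[1] = 2.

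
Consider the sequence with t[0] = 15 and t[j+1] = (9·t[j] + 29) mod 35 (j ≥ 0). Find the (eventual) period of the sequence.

6

t[0] = 15; t[1] = 24; t[2] = 0; t[3] = 29; t[4] = 10; t[5] = 14; t[6] = 15.
Since t[6] = t[0] = 15, the sequence is periodic with period 6.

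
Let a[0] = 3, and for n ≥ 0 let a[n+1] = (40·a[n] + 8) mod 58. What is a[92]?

a[0] = 3, a[1] = 12, a[2] = 24, a[3] = 40, a[4] = 42, a[5] = 6, a[6] = 16, a[7] = 10, a[8] = 2, a[9] = 30, a[10] = 48, a[11] = 14, a[12] = 46, a[13] = 50, a[14] = 36, a[15] = 56, a[16] = 44, a[17] = 28, a[18] = 26, a[19] = 4, a[20] = 52, a[21] = 0, a[22] = 8, a[23] = 38, a[24] = 20, a[25] = 54, a[26] = 22, a[27] = 18, a[28] = 32, a[29] = 12.
Since a[29] = a[1] = 12, the sequence is eventually periodic: after a pre-period of length 1 it cycles with period 28.
For n ≥ 1, a[n] depends only on (n - 1) mod 28. (92 - 1) mod 28 = 7, so a[92] = a[8] = 2.

2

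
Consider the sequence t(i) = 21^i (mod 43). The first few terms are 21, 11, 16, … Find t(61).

Listing terms: t(1) = 21; t(2) = 11; t(3) = 16; t(4) = 35; t(5) = 4; t(6) = 41; t(7) = 1; t(8) = 21.
Since t(8) = t(1) = 21, the sequence is periodic with period 7.
(61 - 1) mod 7 = 4, so t(61) = t(5) = 4.

4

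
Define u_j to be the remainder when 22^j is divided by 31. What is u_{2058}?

16

We have u_1 = 22,  u_2 = 19,  u_3 = 15,  u_4 = 20,  u_5 = 6,  u_6 = 8,  u_7 = 21,  u_8 = 28,  u_9 = 27,  u_{10} = 5,  u_{11} = 17,  u_{12} = 2,  u_{13} = 13,  u_{14} = 7,  u_{15} = 30,  u_{16} = 9,  u_{17} = 12,  u_{18} = 16,  u_{19} = 11,  u_{20} = 25,  u_{21} = 23,  u_{22} = 10,  u_{23} = 3,  u_{24} = 4,  u_{25} = 26,  u_{26} = 14,  u_{27} = 29,  u_{28} = 18,  u_{29} = 24,  u_{30} = 1,  u_{31} = 22.
Since u_{31} = u_1 = 22, the sequence is periodic with period 30.
(2058 - 1) mod 30 = 17, so u_{2058} = u_{18} = 16.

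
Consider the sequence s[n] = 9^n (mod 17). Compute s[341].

s[1] = 9, s[2] = 13, s[3] = 15, s[4] = 16, s[5] = 8, s[6] = 4, s[7] = 2, s[8] = 1, s[9] = 9.
Since s[9] = s[1] = 9, the sequence is periodic with period 8.
(341 - 1) mod 8 = 4, so s[341] = s[5] = 8.

8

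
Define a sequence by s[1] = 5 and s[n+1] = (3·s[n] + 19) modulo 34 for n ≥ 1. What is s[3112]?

Computing terms: s[1] = 5, s[2] = 0, s[3] = 19, s[4] = 8, s[5] = 9, s[6] = 12, s[7] = 21, s[8] = 14, s[9] = 27, s[10] = 32, s[11] = 13, s[12] = 24, s[13] = 23, s[14] = 20, s[15] = 11, s[16] = 18, s[17] = 5.
Since s[17] = s[1] = 5, the sequence is periodic with period 16.
So s[3112] = s[1 + ((3112-1) mod 16)] = s[8] = 14.

14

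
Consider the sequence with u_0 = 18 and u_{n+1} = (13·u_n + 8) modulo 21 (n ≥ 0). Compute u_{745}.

We have u_0 = 18; u_1 = 11; u_2 = 4; u_3 = 18.
Since u_3 = u_0 = 18, the sequence is periodic with period 3.
So u_{745} = u_{0 + ((745-0) mod 3)} = u_1 = 11.

11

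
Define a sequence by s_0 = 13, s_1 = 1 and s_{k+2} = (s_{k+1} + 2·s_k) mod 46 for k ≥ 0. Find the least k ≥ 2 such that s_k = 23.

18

s_0 = 13,  s_1 = 1,  s_2 = 27,  s_3 = 29,  s_4 = 37,  s_5 = 3,  s_6 = 31,  s_7 = 37,  s_8 = 7,  s_9 = 35,  s_{10} = 3,  s_{11} = 27,  s_{12} = 33,  s_{13} = 41,  s_{14} = 15,  s_{15} = 5,  s_{16} = 35,  s_{17} = 45,  s_{18} = 23,  s_{19} = 21,  s_{20} = 21,  s_{21} = 17,  s_{22} = 13,  s_{23} = 1.
Since (s_{22}, s_{23}) = (s_0, s_1) = (13, 1) (two consecutive terms determine the rest), the sequence is periodic with period 22.
The value 23 first appears (with k ≥ 2) at s_{18}.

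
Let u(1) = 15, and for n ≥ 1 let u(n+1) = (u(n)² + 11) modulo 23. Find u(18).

Listing terms: u(1) = 15; u(2) = 6; u(3) = 1; u(4) = 12; u(5) = 17; u(6) = 1.
Since u(6) = u(3) = 1, the sequence is eventually periodic: after a pre-period of length 2 it cycles with period 3.
For n ≥ 3, u(n) depends only on (n - 3) mod 3. (18 - 3) mod 3 = 0, so u(18) = u(3) = 1.

1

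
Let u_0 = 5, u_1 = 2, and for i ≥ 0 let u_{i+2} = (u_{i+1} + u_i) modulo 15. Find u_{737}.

14

u_0 = 5, u_1 = 2, u_2 = 7, u_3 = 9, u_4 = 1, u_5 = 10, u_6 = 11, u_7 = 6, u_8 = 2, u_9 = 8, u_{10} = 10, u_{11} = 3, u_{12} = 13, u_{13} = 1, u_{14} = 14, u_{15} = 0, u_{16} = 14, u_{17} = 14, u_{18} = 13, u_{19} = 12, u_{20} = 10, u_{21} = 7, u_{22} = 2, u_{23} = 9, u_{24} = 11, u_{25} = 5, u_{26} = 1, u_{27} = 6, u_{28} = 7, u_{29} = 13, u_{30} = 5, u_{31} = 3, u_{32} = 8, u_{33} = 11, u_{34} = 4, u_{35} = 0, u_{36} = 4, u_{37} = 4, u_{38} = 8, u_{39} = 12, u_{40} = 5, u_{41} = 2.
Since (u_{40}, u_{41}) = (u_0, u_1) = (5, 2) (two consecutive terms determine the rest), the sequence is periodic with period 40.
(737 - 0) mod 40 = 17, so u_{737} = u_{17} = 14.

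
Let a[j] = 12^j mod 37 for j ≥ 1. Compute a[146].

33

Computing terms: a[1] = 12; a[2] = 33; a[3] = 26; a[4] = 16; a[5] = 7; a[6] = 10; a[7] = 9; a[8] = 34; a[9] = 1; a[10] = 12.
Since a[10] = a[1] = 12, the sequence is periodic with period 9.
So a[146] = a[1 + ((146-1) mod 9)] = a[2] = 33.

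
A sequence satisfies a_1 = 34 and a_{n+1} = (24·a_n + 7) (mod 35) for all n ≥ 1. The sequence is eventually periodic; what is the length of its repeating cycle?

We have a_1 = 34,  a_2 = 18,  a_3 = 19,  a_4 = 8,  a_5 = 24,  a_6 = 23,  a_7 = 34.
Since a_7 = a_1 = 34, the sequence is periodic with period 6.

6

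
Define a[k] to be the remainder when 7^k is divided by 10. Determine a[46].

We have a[0] = 1; a[1] = 7; a[2] = 9; a[3] = 3; a[4] = 1.
The sequence repeats with period 4.
(46 - 0) mod 4 = 2, so a[46] = a[2] = 9.

9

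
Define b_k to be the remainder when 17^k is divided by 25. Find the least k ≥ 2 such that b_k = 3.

b_1 = 17; b_2 = 14; b_3 = 13; b_4 = 21; b_5 = 7; b_6 = 19; b_7 = 23; b_8 = 16; b_9 = 22; b_{10} = 24; b_{11} = 8; b_{12} = 11; b_{13} = 12; b_{14} = 4; b_{15} = 18; b_{16} = 6; b_{17} = 2; b_{18} = 9; b_{19} = 3; b_{20} = 1; b_{21} = 17.
The sequence repeats with period 20.
The value 3 first appears (with k ≥ 2) at b_{19}.

19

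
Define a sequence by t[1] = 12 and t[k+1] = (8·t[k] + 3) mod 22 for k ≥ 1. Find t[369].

We have t[1] = 12; t[2] = 11; t[3] = 3; t[4] = 5; t[5] = 21; t[6] = 17; t[7] = 7; t[8] = 15; t[9] = 13; t[10] = 19; t[11] = 1; t[12] = 11.
Since t[12] = t[2] = 11, the sequence is eventually periodic: after a pre-period of length 1 it cycles with period 10.
For k ≥ 2, t[k] depends only on (k - 2) mod 10. (369 - 2) mod 10 = 7, so t[369] = t[9] = 13.

13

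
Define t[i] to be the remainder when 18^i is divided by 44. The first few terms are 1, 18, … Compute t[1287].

28

Computing terms: t[0] = 1; t[1] = 18; t[2] = 16; t[3] = 24; t[4] = 36; t[5] = 32; t[6] = 4; t[7] = 28; t[8] = 20; t[9] = 8; t[10] = 12; t[11] = 40; t[12] = 16.
Since t[12] = t[2] = 16, the sequence is eventually periodic: after a pre-period of length 2 it cycles with period 10.
For i ≥ 2, t[i] depends only on (i - 2) mod 10. (1287 - 2) mod 10 = 5, so t[1287] = t[7] = 28.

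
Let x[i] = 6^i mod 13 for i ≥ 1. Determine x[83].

Listing terms: x[1] = 6,  x[2] = 10,  x[3] = 8,  x[4] = 9,  x[5] = 2,  x[6] = 12,  x[7] = 7,  x[8] = 3,  x[9] = 5,  x[10] = 4,  x[11] = 11,  x[12] = 1,  x[13] = 6.
The sequence repeats with period 12.
(83 - 1) mod 12 = 10, so x[83] = x[11] = 11.

11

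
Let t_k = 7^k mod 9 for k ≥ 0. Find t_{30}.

Listing terms: t_0 = 1,  t_1 = 7,  t_2 = 4,  t_3 = 1.
Since t_3 = t_0 = 1, the sequence is periodic with period 3.
So t_{30} = t_{0 + ((30-0) mod 3)} = t_0 = 1.

1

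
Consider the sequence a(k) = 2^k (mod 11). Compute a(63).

Listing terms: a(0) = 1, a(1) = 2, a(2) = 4, a(3) = 8, a(4) = 5, a(5) = 10, a(6) = 9, a(7) = 7, a(8) = 3, a(9) = 6, a(10) = 1.
The sequence repeats with period 10.
So a(63) = a(0 + ((63-0) mod 10)) = a(3) = 8.

8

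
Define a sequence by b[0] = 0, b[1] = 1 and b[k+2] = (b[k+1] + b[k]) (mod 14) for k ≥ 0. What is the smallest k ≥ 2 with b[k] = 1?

b[0] = 0; b[1] = 1; b[2] = 1; b[3] = 2; b[4] = 3; b[5] = 5; b[6] = 8; b[7] = 13; b[8] = 7; b[9] = 6; b[10] = 13; b[11] = 5; b[12] = 4; b[13] = 9; b[14] = 13; b[15] = 8; b[16] = 7; b[17] = 1; b[18] = 8; b[19] = 9; b[20] = 3; b[21] = 12; b[22] = 1; b[23] = 13; b[24] = 0; b[25] = 13; b[26] = 13; b[27] = 12; b[28] = 11; b[29] = 9; b[30] = 6; b[31] = 1; b[32] = 7; b[33] = 8; b[34] = 1; b[35] = 9; b[36] = 10; b[37] = 5; b[38] = 1; b[39] = 6; b[40] = 7; b[41] = 13; b[42] = 6; b[43] = 5; b[44] = 11; b[45] = 2; b[46] = 13; b[47] = 1; b[48] = 0; b[49] = 1.
Since (b[48], b[49]) = (b[0], b[1]) = (0, 1) (two consecutive terms determine the rest), the sequence is periodic with period 48.
The value 1 first appears (with k ≥ 2) at b[2].

2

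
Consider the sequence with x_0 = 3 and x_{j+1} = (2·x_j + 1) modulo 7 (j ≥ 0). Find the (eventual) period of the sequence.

Computing terms: x_0 = 3; x_1 = 0; x_2 = 1; x_3 = 3.
The sequence repeats with period 3.

3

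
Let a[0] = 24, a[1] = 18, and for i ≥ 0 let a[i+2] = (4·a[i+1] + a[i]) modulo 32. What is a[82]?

0

Computing terms: a[0] = 24, a[1] = 18, a[2] = 0, a[3] = 18, a[4] = 8, a[5] = 18, a[6] = 16, a[7] = 18, a[8] = 24, a[9] = 18.
Since (a[8], a[9]) = (a[0], a[1]) = (24, 18) (two consecutive terms determine the rest), the sequence is periodic with period 8.
So a[82] = a[0 + ((82-0) mod 8)] = a[2] = 0.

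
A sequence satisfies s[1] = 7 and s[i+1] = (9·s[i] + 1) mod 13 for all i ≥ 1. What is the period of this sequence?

3

Computing terms: s[1] = 7; s[2] = 12; s[3] = 5; s[4] = 7.
The sequence repeats with period 3.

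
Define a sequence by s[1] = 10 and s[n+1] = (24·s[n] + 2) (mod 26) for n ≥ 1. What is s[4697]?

Listing terms: s[1] = 10, s[2] = 8, s[3] = 12, s[4] = 4, s[5] = 20, s[6] = 14, s[7] = 0, s[8] = 2, s[9] = 24, s[10] = 6, s[11] = 16, s[12] = 22, s[13] = 10.
The sequence repeats with period 12.
So s[4697] = s[1 + ((4697-1) mod 12)] = s[5] = 20.

20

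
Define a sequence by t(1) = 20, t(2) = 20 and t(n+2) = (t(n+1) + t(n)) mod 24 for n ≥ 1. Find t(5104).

12

t(1) = 20; t(2) = 20; t(3) = 16; t(4) = 12; t(5) = 4; t(6) = 16; t(7) = 20; t(8) = 12; t(9) = 8; t(10) = 20; t(11) = 4; t(12) = 0; t(13) = 4; t(14) = 4; t(15) = 8; t(16) = 12; t(17) = 20; t(18) = 8; t(19) = 4; t(20) = 12; t(21) = 16; t(22) = 4; t(23) = 20; t(24) = 0; t(25) = 20; t(26) = 20.
Since (t(25), t(26)) = (t(1), t(2)) = (20, 20) (two consecutive terms determine the rest), the sequence is periodic with period 24.
(5104 - 1) mod 24 = 15, so t(5104) = t(16) = 12.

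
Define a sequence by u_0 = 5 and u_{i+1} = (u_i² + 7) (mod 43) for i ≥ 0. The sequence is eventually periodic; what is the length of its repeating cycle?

6

Computing terms: u_0 = 5, u_1 = 32, u_2 = 42, u_3 = 8, u_4 = 28, u_5 = 17, u_6 = 38, u_7 = 32.
Since u_7 = u_1 = 32, the sequence is eventually periodic: after a pre-period of length 1 it cycles with period 6.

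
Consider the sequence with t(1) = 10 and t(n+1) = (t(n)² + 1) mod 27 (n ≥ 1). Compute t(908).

We have t(1) = 10, t(2) = 20, t(3) = 23, t(4) = 17, t(5) = 20.
Since t(5) = t(2) = 20, the sequence is eventually periodic: after a pre-period of length 1 it cycles with period 3.
For n ≥ 2, t(n) depends only on (n - 2) mod 3. (908 - 2) mod 3 = 0, so t(908) = t(2) = 20.

20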